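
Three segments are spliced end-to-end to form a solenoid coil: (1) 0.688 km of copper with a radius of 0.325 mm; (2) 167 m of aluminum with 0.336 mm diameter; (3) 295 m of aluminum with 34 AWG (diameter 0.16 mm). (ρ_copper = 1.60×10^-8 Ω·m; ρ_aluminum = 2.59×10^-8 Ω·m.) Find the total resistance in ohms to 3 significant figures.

Seg 1: A = πr² = π(3.2500e-04 m)² = 3.318e-07 m²
R_1 = (1.60×10^-8)(688)/(3.318e-07) = 33.17 Ω
Seg 2: A = π(d/2)² = π(1.6800e-04 m)² = 8.867e-08 m²
R_2 = (2.59×10^-8)(167)/(8.867e-08) = 48.78 Ω
Seg 3: A = π(0.16/2 mm)² = π(8.0000e-05 m)² = 2.011e-08 m²
R_3 = (2.59×10^-8)(295)/(2.011e-08) = 380 Ω
R_total = R_1 + R_2 + R_3 = 462 Ω

462 Ω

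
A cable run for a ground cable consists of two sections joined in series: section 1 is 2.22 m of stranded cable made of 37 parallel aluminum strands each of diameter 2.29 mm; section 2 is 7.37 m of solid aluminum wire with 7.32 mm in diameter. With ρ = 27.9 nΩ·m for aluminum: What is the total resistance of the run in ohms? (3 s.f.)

ρ = 27.9 nΩ·m = 2.79×10^-8 Ω·m
Section 1: A_strand = π(1.1450e-03)² = 4.119e-06 m²; R₁ = ρL/(N·A_s) = (2.79×10^-8)(2.22)/(37×4.119e-06) = 4.064×10^-4 Ω
Section 2: A = π(d/2)² = π(3.6600e-03 m)² = 4.208e-05 m²
R₂ = (2.79×10^-8)(7.37)/(4.208e-05) = 0.004886 Ω
R = R₁ + R₂ = 0.00529 Ω

0.00529 Ω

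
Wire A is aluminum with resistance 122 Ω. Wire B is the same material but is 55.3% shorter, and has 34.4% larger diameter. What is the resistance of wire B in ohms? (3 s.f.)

30.2 Ω

R ∝ L/d², so R_B/R_A = (1 − 55.3/100) × (1 + 34.4/100)⁻²
= 0.447 × 0.5536 = 0.2475
R_B = 0.2475 × 122 = 30.2 Ω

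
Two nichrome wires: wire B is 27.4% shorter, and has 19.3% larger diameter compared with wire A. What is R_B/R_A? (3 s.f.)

0.510

R ∝ L/d², so R_B/R_A = (1 − 27.4/100) × (1 + 19.3/100)⁻²
= 0.726 × 0.7026 = 0.510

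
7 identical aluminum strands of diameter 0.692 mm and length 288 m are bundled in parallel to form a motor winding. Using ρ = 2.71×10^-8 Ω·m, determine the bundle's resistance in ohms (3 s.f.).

2.96 Ω

A_strand = π(3.4600e-04 m)² = 3.761e-07 m²
R_strand = ρL/A = (2.71×10^-8)(288)/(3.761e-07) = 20.75 Ω
R_total = R_strand/N = 20.75/7 = 2.96 Ω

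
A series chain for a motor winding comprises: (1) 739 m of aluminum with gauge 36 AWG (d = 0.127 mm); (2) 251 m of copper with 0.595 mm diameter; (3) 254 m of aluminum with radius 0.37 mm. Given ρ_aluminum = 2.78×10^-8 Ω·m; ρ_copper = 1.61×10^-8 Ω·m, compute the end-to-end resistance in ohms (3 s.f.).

Seg 1: A = π(0.127/2 mm)² = π(6.3500e-05 m)² = 1.267e-08 m²
R_1 = (2.78×10^-8)(739)/(1.267e-08) = 1622 Ω
Seg 2: A = π(d/2)² = π(2.9750e-04 m)² = 2.781e-07 m²
R_2 = (1.61×10^-8)(251)/(2.781e-07) = 14.53 Ω
Seg 3: A = πr² = π(3.7000e-04 m)² = 4.301e-07 m²
R_3 = (2.78×10^-8)(254)/(4.301e-07) = 16.42 Ω
R_total = R_1 + R_2 + R_3 = 1650 Ω

1650 Ω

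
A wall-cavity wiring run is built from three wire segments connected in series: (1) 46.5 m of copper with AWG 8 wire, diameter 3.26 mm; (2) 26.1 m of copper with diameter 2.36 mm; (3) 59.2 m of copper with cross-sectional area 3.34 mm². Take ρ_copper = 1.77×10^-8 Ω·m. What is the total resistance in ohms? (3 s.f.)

0.518 Ω

Seg 1: A = π(3.26/2 mm)² = π(1.6300e-03 m)² = 8.347e-06 m²
R_1 = (1.77×10^-8)(46.5)/(8.347e-06) = 0.09861 Ω
Seg 2: A = π(d/2)² = π(1.1800e-03 m)² = 4.374e-06 m²
R_2 = (1.77×10^-8)(26.1)/(4.374e-06) = 0.1056 Ω
Seg 3: A = 3.34 mm² = 3.340e-06 m²
R_3 = (1.77×10^-8)(59.2)/(3.340e-06) = 0.3137 Ω
R_total = R_1 + R_2 + R_3 = 0.518 Ω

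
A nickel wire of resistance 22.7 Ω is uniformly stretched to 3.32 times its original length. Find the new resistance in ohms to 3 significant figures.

Volume constant ⇒ A' = A/k with k = 3.32. R' = ρ(kL)/(A/k) = k²R.
R' = 11.02 × 22.7 = 250 Ω

250 Ω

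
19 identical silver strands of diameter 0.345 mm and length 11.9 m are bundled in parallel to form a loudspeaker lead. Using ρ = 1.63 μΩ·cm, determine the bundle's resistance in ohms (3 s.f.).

0.109 Ω

ρ = 1.63 μΩ·cm = 1.63×10^-8 Ω·m
A_strand = π(1.7250e-04 m)² = 9.348e-08 m²
R_strand = ρL/A = (1.63×10^-8)(11.9)/(9.348e-08) = 2.075 Ω
R_total = R_strand/N = 2.075/19 = 0.109 Ω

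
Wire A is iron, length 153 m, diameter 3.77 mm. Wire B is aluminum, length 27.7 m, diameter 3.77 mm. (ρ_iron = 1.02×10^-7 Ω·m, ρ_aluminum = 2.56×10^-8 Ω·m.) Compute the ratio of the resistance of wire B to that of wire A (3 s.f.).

0.0454

R ∝ ρL/d², so R_B/R_A = (ρ_B/ρ_A) × (L_B/L_A)
= (2.56×10^-8/1.02×10^-7) × (27.7/153) = 0.0454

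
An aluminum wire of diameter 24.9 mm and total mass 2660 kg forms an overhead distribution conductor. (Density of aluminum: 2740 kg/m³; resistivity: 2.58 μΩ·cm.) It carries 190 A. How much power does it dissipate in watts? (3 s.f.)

3810 W

ρ = 2.58 μΩ·cm = 2.58×10^-8 Ω·m
A = π(d/2)² = π(1.2450e-02 m)² = 4.8695e-04 m²
L = m/(density·A) = 2660/(2740×4.8695e-04) = 1994 m
R = ρL/A = (2.58×10^-8)(1994)/(4.8695e-04) = 0.1056 Ω
P = I²R = (190)² × 0.1056 = 3810 W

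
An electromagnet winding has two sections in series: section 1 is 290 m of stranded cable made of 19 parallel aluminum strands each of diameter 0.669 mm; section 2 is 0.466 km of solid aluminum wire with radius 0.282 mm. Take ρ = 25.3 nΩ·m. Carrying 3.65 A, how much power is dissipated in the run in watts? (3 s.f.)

643 W

ρ = 25.3 nΩ·m = 2.53×10^-8 Ω·m
Section 1: A_strand = π(3.3450e-04)² = 3.515e-07 m²; R₁ = ρL/(N·A_s) = (2.53×10^-8)(290)/(19×3.515e-07) = 1.099 Ω
Section 2: A = πr² = π(2.8200e-04 m)² = 2.498e-07 m²
R₂ = (2.53×10^-8)(466)/(2.498e-07) = 47.19 Ω
R = R₁ + R₂ = 48.29 Ω
P = I²R = (3.65)² × 48.29 = 643 W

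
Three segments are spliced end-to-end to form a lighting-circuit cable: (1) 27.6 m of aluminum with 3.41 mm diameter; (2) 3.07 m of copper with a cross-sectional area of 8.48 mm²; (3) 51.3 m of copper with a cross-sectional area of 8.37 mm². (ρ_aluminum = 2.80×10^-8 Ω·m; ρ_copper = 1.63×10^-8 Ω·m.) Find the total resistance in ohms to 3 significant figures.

0.190 Ω

Seg 1: A = π(d/2)² = π(1.7050e-03 m)² = 9.133e-06 m²
R_1 = (2.80×10^-8)(27.6)/(9.133e-06) = 0.08462 Ω
Seg 2: A = 8.48 mm² = 8.480e-06 m²
R_2 = (1.63×10^-8)(3.07)/(8.480e-06) = 0.005901 Ω
Seg 3: A = 8.37 mm² = 8.370e-06 m²
R_3 = (1.63×10^-8)(51.3)/(8.370e-06) = 0.0999 Ω
R_total = R_1 + R_2 + R_3 = 0.190 Ω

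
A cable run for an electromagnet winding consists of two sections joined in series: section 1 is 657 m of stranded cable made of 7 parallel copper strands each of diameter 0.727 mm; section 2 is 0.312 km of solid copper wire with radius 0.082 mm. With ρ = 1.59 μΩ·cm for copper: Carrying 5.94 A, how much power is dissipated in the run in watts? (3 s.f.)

8410 W

ρ = 1.59 μΩ·cm = 1.59×10^-8 Ω·m
Section 1: A_strand = π(3.6350e-04)² = 4.151e-07 m²; R₁ = ρL/(N·A_s) = (1.59×10^-8)(657)/(7×4.151e-07) = 3.595 Ω
Section 2: A = πr² = π(8.2000e-05 m)² = 2.112e-08 m²
R₂ = (1.59×10^-8)(312)/(2.112e-08) = 234.8 Ω
R = R₁ + R₂ = 238.4 Ω
P = I²R = (5.94)² × 238.4 = 8410 W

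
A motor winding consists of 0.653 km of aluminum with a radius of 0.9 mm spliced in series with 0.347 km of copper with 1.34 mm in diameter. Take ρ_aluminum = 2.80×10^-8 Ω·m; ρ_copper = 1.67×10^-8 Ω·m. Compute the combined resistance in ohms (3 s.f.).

11.3 Ω

Segment 1: A = πr² = π(9.0000e-04 m)² = 2.545e-06 m²
R₁ = ρL/A = (2.80×10^-8)(653)/(2.545e-06) = 7.185 Ω
Segment 2: A = π(d/2)² = π(6.7000e-04 m)² = 1.410e-06 m²
R₂ = (1.67×10^-8)(347)/(1.410e-06) = 4.109 Ω
R = R₁ + R₂ = 11.3 Ω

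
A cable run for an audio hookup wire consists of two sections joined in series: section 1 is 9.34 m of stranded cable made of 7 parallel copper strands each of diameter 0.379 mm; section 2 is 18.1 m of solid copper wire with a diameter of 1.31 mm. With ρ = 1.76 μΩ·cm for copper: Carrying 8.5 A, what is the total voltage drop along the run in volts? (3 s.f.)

3.78 V

ρ = 1.76 μΩ·cm = 1.76×10^-8 Ω·m
Section 1: A_strand = π(1.8950e-04)² = 1.128e-07 m²; R₁ = ρL/(N·A_s) = (1.76×10^-8)(9.34)/(7×1.128e-07) = 0.2082 Ω
Section 2: A = π(d/2)² = π(6.5500e-04 m)² = 1.348e-06 m²
R₂ = (1.76×10^-8)(18.1)/(1.348e-06) = 0.2364 Ω
R = R₁ + R₂ = 0.4445 Ω
V = IR = 8.5 × 0.4445 = 3.78 V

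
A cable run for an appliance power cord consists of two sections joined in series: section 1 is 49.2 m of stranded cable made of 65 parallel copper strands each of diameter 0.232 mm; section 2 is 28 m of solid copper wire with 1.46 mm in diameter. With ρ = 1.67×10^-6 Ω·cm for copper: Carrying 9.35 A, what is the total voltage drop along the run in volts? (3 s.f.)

5.41 V

ρ = 1.67×10^-6 Ω·cm = 1.67×10^-8 Ω·m
Section 1: A_strand = π(1.1600e-04)² = 4.227e-08 m²; R₁ = ρL/(N·A_s) = (1.67×10^-8)(49.2)/(65×4.227e-08) = 0.299 Ω
Section 2: A = π(d/2)² = π(7.3000e-04 m)² = 1.674e-06 m²
R₂ = (1.67×10^-8)(28)/(1.674e-06) = 0.2793 Ω
R = R₁ + R₂ = 0.5783 Ω
V = IR = 9.35 × 0.5783 = 5.41 V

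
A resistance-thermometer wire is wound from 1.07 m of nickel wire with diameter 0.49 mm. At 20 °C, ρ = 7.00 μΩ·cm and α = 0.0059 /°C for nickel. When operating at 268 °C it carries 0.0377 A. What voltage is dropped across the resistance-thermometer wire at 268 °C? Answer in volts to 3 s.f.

0.0369 V

ρ = 7.00 μΩ·cm = 7.00×10^-8 Ω·m
A = π(d/2)² = π(2.4500e-04 m)² = 1.886e-07 m²
R₍20₎ = ρL/A = (7.00×10^-8)(1.07)/(1.886e-07) = 0.3972 Ω
R₍268₎ = R₍20₎(1 + αΔT) = 0.3972 × (1 + 0.0059×248) = 0.9784 Ω
V = IR = 0.0377 × 0.9784 = 0.0369 V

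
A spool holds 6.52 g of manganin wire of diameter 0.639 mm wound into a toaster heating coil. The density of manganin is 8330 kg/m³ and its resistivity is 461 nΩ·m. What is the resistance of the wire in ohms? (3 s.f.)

3.51 Ω

ρ = 461 nΩ·m = 4.61×10^-7 Ω·m
A = π(d/2)² = π(3.1950e-04 m)² = 3.2069e-07 m²
L = m/(density·A) = 0.00652/(8330×3.2069e-07) = 2.441 m
R = ρL/A = (4.61×10^-7)(2.441)/(3.2069e-07) = 3.51 Ω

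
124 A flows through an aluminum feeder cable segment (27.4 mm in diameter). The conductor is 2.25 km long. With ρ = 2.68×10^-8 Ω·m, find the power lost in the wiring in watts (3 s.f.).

A = π(d/2)² = π(1.3700e-02 m)² = 5.896e-04 m²
R = ρL/A = (2.68×10^-8)(2250)/(5.896e-04) = 0.1023 Ω
P = I²R = (124)² × 0.1023 = 1570 W

1570 W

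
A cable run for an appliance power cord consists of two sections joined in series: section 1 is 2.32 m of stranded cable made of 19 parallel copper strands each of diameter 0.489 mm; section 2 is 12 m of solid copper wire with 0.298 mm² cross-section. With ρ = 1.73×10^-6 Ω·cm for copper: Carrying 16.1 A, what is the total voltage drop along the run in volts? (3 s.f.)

ρ = 1.73×10^-6 Ω·cm = 1.73×10^-8 Ω·m
Section 1: A_strand = π(2.4450e-04)² = 1.878e-07 m²; R₁ = ρL/(N·A_s) = (1.73×10^-8)(2.32)/(19×1.878e-07) = 0.01125 Ω
Section 2: A = 0.298 mm² = 2.980e-07 m²
R₂ = (1.73×10^-8)(12)/(2.980e-07) = 0.6966 Ω
R = R₁ + R₂ = 0.7079 Ω
V = IR = 16.1 × 0.7079 = 11.4 V

11.4 V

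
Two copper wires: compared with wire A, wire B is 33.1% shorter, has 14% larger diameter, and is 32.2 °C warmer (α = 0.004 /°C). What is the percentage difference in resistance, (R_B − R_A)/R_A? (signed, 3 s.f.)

R ∝ ρL/d² with ρ ∝ (1+αΔT), so R_B/R_A = (1 − 33.1/100) × (1 + 14/100)⁻² × (1 + 0.004×32.2)
= 0.669 × 0.7695 × 1.129 = 0.5811
(R_B − R_A)/R_A = 0.5811 − 1 = -41.9%

-41.9%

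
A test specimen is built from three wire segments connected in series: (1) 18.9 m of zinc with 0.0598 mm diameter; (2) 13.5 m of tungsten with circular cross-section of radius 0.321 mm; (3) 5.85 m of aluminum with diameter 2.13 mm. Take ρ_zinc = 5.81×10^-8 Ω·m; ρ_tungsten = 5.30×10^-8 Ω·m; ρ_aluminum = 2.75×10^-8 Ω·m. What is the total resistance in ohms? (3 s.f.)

Seg 1: A = π(d/2)² = π(2.9900e-05 m)² = 2.809e-09 m²
R_1 = (5.81×10^-8)(18.9)/(2.809e-09) = 391 Ω
Seg 2: A = πr² = π(3.2100e-04 m)² = 3.237e-07 m²
R_2 = (5.30×10^-8)(13.5)/(3.237e-07) = 2.21 Ω
Seg 3: A = π(d/2)² = π(1.0650e-03 m)² = 3.563e-06 m²
R_3 = (2.75×10^-8)(5.85)/(3.563e-06) = 0.04515 Ω
R_total = R_1 + R_2 + R_3 = 393 Ω

393 Ω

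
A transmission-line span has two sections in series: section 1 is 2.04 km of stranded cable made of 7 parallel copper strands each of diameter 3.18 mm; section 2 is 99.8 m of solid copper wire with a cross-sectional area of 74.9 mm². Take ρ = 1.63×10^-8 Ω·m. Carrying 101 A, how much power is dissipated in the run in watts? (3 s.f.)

6320 W

Section 1: A_strand = π(1.5900e-03)² = 7.942e-06 m²; R₁ = ρL/(N·A_s) = (1.63×10^-8)(2040)/(7×7.942e-06) = 0.5981 Ω
Section 2: A = 74.9 mm² = 7.490e-05 m²
R₂ = (1.63×10^-8)(99.8)/(7.490e-05) = 0.02172 Ω
R = R₁ + R₂ = 0.6198 Ω
P = I²R = (101)² × 0.6198 = 6320 W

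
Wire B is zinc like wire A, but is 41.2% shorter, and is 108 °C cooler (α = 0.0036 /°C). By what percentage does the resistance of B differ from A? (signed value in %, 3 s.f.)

R ∝ ρL/d² with ρ ∝ (1+αΔT), so R_B/R_A = (1 − 41.2/100) × (1 − 0.0036×108)
= 0.588 × 0.6112 = 0.3594
(R_B − R_A)/R_A = 0.3594 − 1 = -64.1%

-64.1%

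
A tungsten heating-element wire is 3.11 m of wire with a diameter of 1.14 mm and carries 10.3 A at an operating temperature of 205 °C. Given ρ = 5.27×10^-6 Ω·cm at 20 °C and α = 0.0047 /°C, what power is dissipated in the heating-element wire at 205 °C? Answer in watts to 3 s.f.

31.8 W

ρ = 5.27×10^-6 Ω·cm = 5.27×10^-8 Ω·m
A = π(d/2)² = π(5.7000e-04 m)² = 1.021e-06 m²
R₍20₎ = ρL/A = (5.27×10^-8)(3.11)/(1.021e-06) = 0.1606 Ω
R₍205₎ = R₍20₎(1 + αΔT) = 0.1606 × (1 + 0.0047×185) = 0.3002 Ω
P = I²R = (10.3)² × 0.3002 = 31.8 W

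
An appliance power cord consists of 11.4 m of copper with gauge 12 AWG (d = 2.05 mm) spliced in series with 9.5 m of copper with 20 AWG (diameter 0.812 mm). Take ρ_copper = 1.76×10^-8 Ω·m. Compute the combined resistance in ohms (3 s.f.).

0.384 Ω

Segment 1: A = π(2.05/2 mm)² = π(1.0250e-03 m)² = 3.301e-06 m²
R₁ = ρL/A = (1.76×10^-8)(11.4)/(3.301e-06) = 0.06079 Ω
Segment 2: A = π(0.812/2 mm)² = π(4.0600e-04 m)² = 5.178e-07 m²
R₂ = (1.76×10^-8)(9.5)/(5.178e-07) = 0.3229 Ω
R = R₁ + R₂ = 0.384 Ω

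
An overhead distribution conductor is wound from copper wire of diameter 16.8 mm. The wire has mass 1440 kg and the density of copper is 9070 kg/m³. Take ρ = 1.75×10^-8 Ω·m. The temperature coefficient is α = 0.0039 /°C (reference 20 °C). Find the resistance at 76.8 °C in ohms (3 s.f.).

A = π(d/2)² = π(8.4000e-03 m)² = 2.2167e-04 m²
L = m/(density·A) = 1440/(9070×2.2167e-04) = 716.2 m
R = ρL/A = (1.75×10^-8)(716.2)/(2.2167e-04) = 0.05654 Ω
R(76.8 °C) = 0.05654 × (1 + 0.0039×56.8) = 0.0691 Ω

0.0691 Ω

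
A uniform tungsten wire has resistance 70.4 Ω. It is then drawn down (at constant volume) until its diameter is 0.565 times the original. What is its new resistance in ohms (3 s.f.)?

Volume constant ⇒ L' = L/r² with r = 0.565. R' = ρL'/A' = ρ(L/r²)/(πr²d₀²/4) = R/r⁴.
R' = 9.813 × 70.4 = 691 Ω

691 Ω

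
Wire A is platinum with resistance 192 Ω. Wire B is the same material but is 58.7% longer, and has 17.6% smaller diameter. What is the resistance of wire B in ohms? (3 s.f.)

R ∝ L/d², so R_B/R_A = (1 + 58.7/100) × (1 − 17.6/100)⁻²
= 1.587 × 1.473 = 2.337
R_B = 2.337 × 192 = 449 Ω

449 Ω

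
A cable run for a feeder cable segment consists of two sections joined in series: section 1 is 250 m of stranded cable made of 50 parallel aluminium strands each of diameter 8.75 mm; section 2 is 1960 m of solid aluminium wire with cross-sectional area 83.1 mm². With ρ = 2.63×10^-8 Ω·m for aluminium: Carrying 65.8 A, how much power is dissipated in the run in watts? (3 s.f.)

Section 1: A_strand = π(4.3750e-03)² = 6.013e-05 m²; R₁ = ρL/(N·A_s) = (2.63×10^-8)(250)/(50×6.013e-05) = 0.002187 Ω
Section 2: A = 83.1 mm² = 8.310e-05 m²
R₂ = (2.63×10^-8)(1960)/(8.310e-05) = 0.6203 Ω
R = R₁ + R₂ = 0.6225 Ω
P = I²R = (65.8)² × 0.6225 = 2700 W

2700 W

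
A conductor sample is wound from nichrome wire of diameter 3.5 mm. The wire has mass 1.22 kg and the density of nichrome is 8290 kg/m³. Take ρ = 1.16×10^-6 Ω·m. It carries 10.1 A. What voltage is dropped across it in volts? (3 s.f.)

A = π(d/2)² = π(1.7500e-03 m)² = 9.6211e-06 m²
L = m/(density·A) = 1.22/(8290×9.6211e-06) = 15.3 m
R = ρL/A = (1.16×10^-6)(15.3)/(9.6211e-06) = 1.844 Ω
V = IR = 10.1 × 1.844 = 18.6 V

18.6 V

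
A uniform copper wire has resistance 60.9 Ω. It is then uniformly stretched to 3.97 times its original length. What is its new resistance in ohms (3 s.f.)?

960 Ω

Volume constant ⇒ A' = A/k with k = 3.97. R' = ρ(kL)/(A/k) = k²R.
R' = 15.76 × 60.9 = 960 Ω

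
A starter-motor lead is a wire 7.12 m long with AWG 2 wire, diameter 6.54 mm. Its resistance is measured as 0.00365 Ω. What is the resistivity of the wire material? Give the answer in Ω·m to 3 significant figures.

1.72×10^-8 Ω·m

A = π(6.54/2 mm)² = π(3.2700e-03 m)² = 3.359e-05 m²
ρ = RA/L = (0.00365)(3.359e-05)/(7.12) = 1.72×10^-8 Ω·m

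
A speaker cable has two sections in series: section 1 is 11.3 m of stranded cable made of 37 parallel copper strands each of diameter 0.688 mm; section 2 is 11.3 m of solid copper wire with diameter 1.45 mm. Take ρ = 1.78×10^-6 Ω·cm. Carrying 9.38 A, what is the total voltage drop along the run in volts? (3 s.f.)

1.28 V

ρ = 1.78×10^-6 Ω·cm = 1.78×10^-8 Ω·m
Section 1: A_strand = π(3.4400e-04)² = 3.718e-07 m²; R₁ = ρL/(N·A_s) = (1.78×10^-8)(11.3)/(37×3.718e-07) = 0.01462 Ω
Section 2: A = π(d/2)² = π(7.2500e-04 m)² = 1.651e-06 m²
R₂ = (1.78×10^-8)(11.3)/(1.651e-06) = 0.1218 Ω
R = R₁ + R₂ = 0.1364 Ω
V = IR = 9.38 × 0.1364 = 1.28 V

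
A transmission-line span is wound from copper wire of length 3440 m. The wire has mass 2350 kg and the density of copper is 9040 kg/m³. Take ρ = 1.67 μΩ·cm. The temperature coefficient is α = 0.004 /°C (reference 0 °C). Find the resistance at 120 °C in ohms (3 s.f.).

ρ = 1.67 μΩ·cm = 1.67×10^-8 Ω·m
A = m/(density·L) = 2350/(9040×3440) = 7.5569e-05 m²
R = ρL/A = (1.67×10^-8)(3440)/(7.5569e-05) = 0.7602 Ω
R(120 °C) = 0.7602 × (1 + 0.004×120) = 1.13 Ω

1.13 Ω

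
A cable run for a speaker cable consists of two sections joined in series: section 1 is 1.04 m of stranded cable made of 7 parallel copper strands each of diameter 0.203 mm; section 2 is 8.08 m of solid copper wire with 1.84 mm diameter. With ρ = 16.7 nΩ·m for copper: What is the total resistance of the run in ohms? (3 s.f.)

ρ = 16.7 nΩ·m = 1.67×10^-8 Ω·m
Section 1: A_strand = π(1.0150e-04)² = 3.237e-08 m²; R₁ = ρL/(N·A_s) = (1.67×10^-8)(1.04)/(7×3.237e-08) = 0.07666 Ω
Section 2: A = π(d/2)² = π(9.2000e-04 m)² = 2.659e-06 m²
R₂ = (1.67×10^-8)(8.08)/(2.659e-06) = 0.05075 Ω
R = R₁ + R₂ = 0.127 Ω

0.127 Ω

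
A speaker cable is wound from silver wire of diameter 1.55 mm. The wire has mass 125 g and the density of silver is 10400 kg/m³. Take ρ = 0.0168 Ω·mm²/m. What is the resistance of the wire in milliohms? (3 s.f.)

56.7 mΩ

ρ = 0.0168 Ω·mm²/m = 1.68×10^-8 Ω·m
A = π(d/2)² = π(7.7500e-04 m)² = 1.8869e-06 m²
L = m/(density·A) = 0.125/(10400×1.8869e-06) = 6.37 m
R = ρL/A = (1.68×10^-8)(6.37)/(1.8869e-06) = 56.7 mΩ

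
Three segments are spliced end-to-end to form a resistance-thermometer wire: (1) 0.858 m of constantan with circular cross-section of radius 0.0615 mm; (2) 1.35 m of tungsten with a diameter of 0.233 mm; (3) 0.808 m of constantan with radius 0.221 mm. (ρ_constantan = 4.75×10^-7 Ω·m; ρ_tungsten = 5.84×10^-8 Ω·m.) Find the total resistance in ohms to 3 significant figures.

38.6 Ω

Seg 1: A = πr² = π(6.1500e-05 m)² = 1.188e-08 m²
R_1 = (4.75×10^-7)(0.858)/(1.188e-08) = 34.3 Ω
Seg 2: A = π(d/2)² = π(1.1650e-04 m)² = 4.264e-08 m²
R_2 = (5.84×10^-8)(1.35)/(4.264e-08) = 1.849 Ω
Seg 3: A = πr² = π(2.2100e-04 m)² = 1.534e-07 m²
R_3 = (4.75×10^-7)(0.808)/(1.534e-07) = 2.501 Ω
R_total = R_1 + R_2 + R_3 = 38.6 Ω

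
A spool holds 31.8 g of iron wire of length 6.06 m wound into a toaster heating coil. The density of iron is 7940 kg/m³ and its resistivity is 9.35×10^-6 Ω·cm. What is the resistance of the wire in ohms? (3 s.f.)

ρ = 9.35×10^-6 Ω·cm = 9.35×10^-8 Ω·m
A = m/(density·L) = 0.0318/(7940×6.06) = 6.6090e-07 m²
R = ρL/A = (9.35×10^-8)(6.06)/(6.6090e-07) = 0.857 Ω

0.857 Ω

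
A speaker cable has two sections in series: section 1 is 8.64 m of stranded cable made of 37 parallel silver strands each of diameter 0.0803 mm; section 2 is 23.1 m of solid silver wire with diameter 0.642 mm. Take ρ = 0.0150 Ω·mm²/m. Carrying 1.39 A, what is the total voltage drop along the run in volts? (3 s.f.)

2.45 V

ρ = 0.0150 Ω·mm²/m = 1.50×10^-8 Ω·m
Section 1: A_strand = π(4.0150e-05)² = 5.064e-09 m²; R₁ = ρL/(N·A_s) = (1.50×10^-8)(8.64)/(37×5.064e-09) = 0.6916 Ω
Section 2: A = π(d/2)² = π(3.2100e-04 m)² = 3.237e-07 m²
R₂ = (1.50×10^-8)(23.1)/(3.237e-07) = 1.07 Ω
R = R₁ + R₂ = 1.762 Ω
V = IR = 1.39 × 1.762 = 2.45 V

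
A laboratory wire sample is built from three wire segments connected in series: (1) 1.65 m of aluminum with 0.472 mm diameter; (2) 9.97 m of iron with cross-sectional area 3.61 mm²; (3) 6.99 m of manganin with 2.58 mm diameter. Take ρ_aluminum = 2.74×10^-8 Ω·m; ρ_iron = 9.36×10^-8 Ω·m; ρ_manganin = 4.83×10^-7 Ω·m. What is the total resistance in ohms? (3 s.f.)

Seg 1: A = π(d/2)² = π(2.3600e-04 m)² = 1.750e-07 m²
R_1 = (2.74×10^-8)(1.65)/(1.750e-07) = 0.2584 Ω
Seg 2: A = 3.61 mm² = 3.610e-06 m²
R_2 = (9.36×10^-8)(9.97)/(3.610e-06) = 0.2585 Ω
Seg 3: A = π(d/2)² = π(1.2900e-03 m)² = 5.228e-06 m²
R_3 = (4.83×10^-7)(6.99)/(5.228e-06) = 0.6458 Ω
R_total = R_1 + R_2 + R_3 = 1.16 Ω

1.16 Ω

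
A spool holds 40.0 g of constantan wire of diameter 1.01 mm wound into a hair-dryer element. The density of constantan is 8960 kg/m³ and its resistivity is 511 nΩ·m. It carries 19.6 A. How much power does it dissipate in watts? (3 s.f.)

1370 W

ρ = 511 nΩ·m = 5.11×10^-7 Ω·m
A = π(d/2)² = π(5.0500e-04 m)² = 8.0118e-07 m²
L = m/(density·A) = 0.04/(8960×8.0118e-07) = 5.572 m
R = ρL/A = (5.11×10^-7)(5.572)/(8.0118e-07) = 3.554 Ω
P = I²R = (19.6)² × 3.554 = 1370 W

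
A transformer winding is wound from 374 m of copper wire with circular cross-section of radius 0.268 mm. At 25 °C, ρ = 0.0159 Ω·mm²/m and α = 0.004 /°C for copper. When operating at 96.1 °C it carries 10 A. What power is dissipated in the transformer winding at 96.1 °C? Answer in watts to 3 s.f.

3380 W

ρ = 0.0159 Ω·mm²/m = 1.59×10^-8 Ω·m
A = πr² = π(2.6800e-04 m)² = 2.256e-07 m²
R₍25₎ = ρL/A = (1.59×10^-8)(374)/(2.256e-07) = 26.35 Ω
R₍96.1₎ = R₍25₎(1 + αΔT) = 26.35 × (1 + 0.004×71.1) = 33.85 Ω
P = I²R = (10)² × 33.85 = 3380 W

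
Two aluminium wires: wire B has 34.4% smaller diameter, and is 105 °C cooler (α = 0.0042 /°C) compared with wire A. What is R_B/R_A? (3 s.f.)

1.30

R ∝ ρL/d² with ρ ∝ (1+αΔT), so R_B/R_A = (1 − 34.4/100)⁻² × (1 − 0.0042×105)
= 2.324 × 0.559 = 1.30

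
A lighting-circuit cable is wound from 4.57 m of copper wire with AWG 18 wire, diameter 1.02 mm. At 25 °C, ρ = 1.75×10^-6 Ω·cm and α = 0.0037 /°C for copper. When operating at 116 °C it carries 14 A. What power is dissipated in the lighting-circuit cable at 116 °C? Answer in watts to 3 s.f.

25.6 W

ρ = 1.75×10^-6 Ω·cm = 1.75×10^-8 Ω·m
A = π(1.02/2 mm)² = π(5.1000e-04 m)² = 8.171e-07 m²
R₍25₎ = ρL/A = (1.75×10^-8)(4.57)/(8.171e-07) = 0.09787 Ω
R₍116₎ = R₍25₎(1 + αΔT) = 0.09787 × (1 + 0.0037×91) = 0.1308 Ω
P = I²R = (14)² × 0.1308 = 25.6 W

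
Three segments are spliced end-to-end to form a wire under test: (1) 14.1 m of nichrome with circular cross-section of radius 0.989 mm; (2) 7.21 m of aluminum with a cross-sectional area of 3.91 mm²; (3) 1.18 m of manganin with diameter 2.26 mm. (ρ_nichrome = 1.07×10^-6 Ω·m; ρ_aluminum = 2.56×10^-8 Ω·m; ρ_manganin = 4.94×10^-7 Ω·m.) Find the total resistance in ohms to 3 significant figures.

5.10 Ω

Seg 1: A = πr² = π(9.8900e-04 m)² = 3.073e-06 m²
R_1 = (1.07×10^-6)(14.1)/(3.073e-06) = 4.91 Ω
Seg 2: A = 3.91 mm² = 3.910e-06 m²
R_2 = (2.56×10^-8)(7.21)/(3.910e-06) = 0.04721 Ω
Seg 3: A = π(d/2)² = π(1.1300e-03 m)² = 4.011e-06 m²
R_3 = (4.94×10^-7)(1.18)/(4.011e-06) = 0.1453 Ω
R_total = R_1 + R_2 + R_3 = 5.10 Ω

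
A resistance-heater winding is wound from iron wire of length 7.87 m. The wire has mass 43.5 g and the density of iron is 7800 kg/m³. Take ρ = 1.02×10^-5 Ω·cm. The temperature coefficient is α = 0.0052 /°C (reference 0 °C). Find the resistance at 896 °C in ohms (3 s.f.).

6.41 Ω

ρ = 1.02×10^-5 Ω·cm = 1.02×10^-7 Ω·m
A = m/(density·L) = 0.0435/(7800×7.87) = 7.0863e-07 m²
R = ρL/A = (1.02×10^-7)(7.87)/(7.0863e-07) = 1.133 Ω
R(896 °C) = 1.133 × (1 + 0.0052×896) = 6.41 Ω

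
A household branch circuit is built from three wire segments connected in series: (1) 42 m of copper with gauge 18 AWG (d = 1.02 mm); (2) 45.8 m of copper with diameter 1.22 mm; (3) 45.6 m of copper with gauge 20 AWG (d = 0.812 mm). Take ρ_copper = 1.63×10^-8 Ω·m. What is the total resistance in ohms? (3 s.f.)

2.91 Ω

Seg 1: A = π(1.02/2 mm)² = π(5.1000e-04 m)² = 8.171e-07 m²
R_1 = (1.63×10^-8)(42)/(8.171e-07) = 0.8378 Ω
Seg 2: A = π(d/2)² = π(6.1000e-04 m)² = 1.169e-06 m²
R_2 = (1.63×10^-8)(45.8)/(1.169e-06) = 0.6386 Ω
Seg 3: A = π(0.812/2 mm)² = π(4.0600e-04 m)² = 5.178e-07 m²
R_3 = (1.63×10^-8)(45.6)/(5.178e-07) = 1.435 Ω
R_total = R_1 + R_2 + R_3 = 2.91 Ω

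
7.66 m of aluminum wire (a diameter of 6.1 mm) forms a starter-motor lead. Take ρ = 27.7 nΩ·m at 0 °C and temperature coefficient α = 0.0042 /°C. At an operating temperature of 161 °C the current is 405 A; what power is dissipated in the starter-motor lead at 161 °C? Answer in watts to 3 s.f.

ρ = 27.7 nΩ·m = 2.77×10^-8 Ω·m
A = π(d/2)² = π(3.0500e-03 m)² = 2.922e-05 m²
R₍0₎ = ρL/A = (2.77×10^-8)(7.66)/(2.922e-05) = 0.00726 Ω
R₍161₎ = R₍0₎(1 + αΔT) = 0.00726 × (1 + 0.0042×161) = 0.01217 Ω
P = I²R = (405)² × 0.01217 = 2000 W

2000 W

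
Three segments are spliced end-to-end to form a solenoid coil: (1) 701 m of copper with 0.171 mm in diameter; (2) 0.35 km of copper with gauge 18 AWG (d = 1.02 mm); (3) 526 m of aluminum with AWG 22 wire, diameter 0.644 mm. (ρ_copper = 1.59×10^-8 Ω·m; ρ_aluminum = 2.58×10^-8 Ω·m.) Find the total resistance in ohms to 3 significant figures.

Seg 1: A = π(d/2)² = π(8.5500e-05 m)² = 2.297e-08 m²
R_1 = (1.59×10^-8)(701)/(2.297e-08) = 485.3 Ω
Seg 2: A = π(1.02/2 mm)² = π(5.1000e-04 m)² = 8.171e-07 m²
R_2 = (1.59×10^-8)(350)/(8.171e-07) = 6.81 Ω
Seg 3: A = π(0.644/2 mm)² = π(3.2200e-04 m)² = 3.257e-07 m²
R_3 = (2.58×10^-8)(526)/(3.257e-07) = 41.66 Ω
R_total = R_1 + R_2 + R_3 = 534 Ω

534 Ω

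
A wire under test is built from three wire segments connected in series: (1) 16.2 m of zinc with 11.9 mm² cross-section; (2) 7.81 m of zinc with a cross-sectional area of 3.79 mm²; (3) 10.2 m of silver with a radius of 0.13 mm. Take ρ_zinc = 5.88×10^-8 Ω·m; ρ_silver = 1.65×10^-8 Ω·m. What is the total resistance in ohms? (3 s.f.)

3.37 Ω

Seg 1: A = 11.9 mm² = 1.190e-05 m²
R_1 = (5.88×10^-8)(16.2)/(1.190e-05) = 0.08005 Ω
Seg 2: A = 3.79 mm² = 3.790e-06 m²
R_2 = (5.88×10^-8)(7.81)/(3.790e-06) = 0.1212 Ω
Seg 3: A = πr² = π(1.3000e-04 m)² = 5.309e-08 m²
R_3 = (1.65×10^-8)(10.2)/(5.309e-08) = 3.17 Ω
R_total = R_1 + R_2 + R_3 = 3.37 Ω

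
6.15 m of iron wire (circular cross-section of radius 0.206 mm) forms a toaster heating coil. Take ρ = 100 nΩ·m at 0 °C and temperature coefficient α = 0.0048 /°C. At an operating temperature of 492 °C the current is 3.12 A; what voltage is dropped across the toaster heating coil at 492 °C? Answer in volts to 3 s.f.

ρ = 100 nΩ·m = 1.00×10^-7 Ω·m
A = πr² = π(2.0600e-04 m)² = 1.333e-07 m²
R₍0₎ = ρL/A = (1.00×10^-7)(6.15)/(1.333e-07) = 4.613 Ω
R₍492₎ = R₍0₎(1 + αΔT) = 4.613 × (1 + 0.0048×492) = 15.51 Ω
V = IR = 3.12 × 15.51 = 48.4 V

48.4 V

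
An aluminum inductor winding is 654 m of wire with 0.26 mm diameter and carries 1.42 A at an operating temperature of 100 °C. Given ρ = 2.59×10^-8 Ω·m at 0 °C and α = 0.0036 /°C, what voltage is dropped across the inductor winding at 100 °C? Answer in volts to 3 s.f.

616 V

A = π(d/2)² = π(1.3000e-04 m)² = 5.309e-08 m²
R₍0₎ = ρL/A = (2.59×10^-8)(654)/(5.309e-08) = 319 Ω
R₍100₎ = R₍0₎(1 + αΔT) = 319 × (1 + 0.0036×100) = 433.9 Ω
V = IR = 1.42 × 433.9 = 616 V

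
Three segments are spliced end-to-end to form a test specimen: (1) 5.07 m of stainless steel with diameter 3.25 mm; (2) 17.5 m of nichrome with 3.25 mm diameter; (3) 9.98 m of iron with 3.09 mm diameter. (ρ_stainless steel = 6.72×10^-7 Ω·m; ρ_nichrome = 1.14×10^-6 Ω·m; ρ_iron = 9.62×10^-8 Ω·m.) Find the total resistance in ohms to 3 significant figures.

Seg 1: A = π(d/2)² = π(1.6250e-03 m)² = 8.296e-06 m²
R_1 = (6.72×10^-7)(5.07)/(8.296e-06) = 0.4107 Ω
Seg 2: A = π(d/2)² = π(1.6250e-03 m)² = 8.296e-06 m²
R_2 = (1.14×10^-6)(17.5)/(8.296e-06) = 2.405 Ω
Seg 3: A = π(d/2)² = π(1.5450e-03 m)² = 7.499e-06 m²
R_3 = (9.62×10^-8)(9.98)/(7.499e-06) = 0.128 Ω
R_total = R_1 + R_2 + R_3 = 2.94 Ω

2.94 Ω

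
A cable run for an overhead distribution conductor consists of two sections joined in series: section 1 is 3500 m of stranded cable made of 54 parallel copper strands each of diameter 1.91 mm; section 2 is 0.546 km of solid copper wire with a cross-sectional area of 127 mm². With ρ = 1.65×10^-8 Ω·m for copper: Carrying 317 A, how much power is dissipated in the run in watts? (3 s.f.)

Section 1: A_strand = π(9.5500e-04)² = 2.865e-06 m²; R₁ = ρL/(N·A_s) = (1.65×10^-8)(3500)/(54×2.865e-06) = 0.3733 Ω
Section 2: A = 127 mm² = 1.270e-04 m²
R₂ = (1.65×10^-8)(546)/(1.270e-04) = 0.07094 Ω
R = R₁ + R₂ = 0.4442 Ω
P = I²R = (317)² × 0.4442 = 44600 W

44600 W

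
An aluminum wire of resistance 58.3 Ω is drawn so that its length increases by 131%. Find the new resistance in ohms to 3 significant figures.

311 Ω

k = 1 + 131/100 = 2.31; volume constant ⇒ A' = A/k, so R' = k²R.
R' = 5.336 × 58.3 = 311 Ω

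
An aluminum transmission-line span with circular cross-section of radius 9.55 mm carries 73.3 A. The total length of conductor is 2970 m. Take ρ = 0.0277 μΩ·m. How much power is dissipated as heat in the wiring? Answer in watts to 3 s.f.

ρ = 0.0277 μΩ·m = 2.77×10^-8 Ω·m
A = πr² = π(9.5500e-03 m)² = 2.865e-04 m²
R = ρL/A = (2.77×10^-8)(2970)/(2.865e-04) = 0.2871 Ω
P = I²R = (73.3)² × 0.2871 = 1540 W

1540 W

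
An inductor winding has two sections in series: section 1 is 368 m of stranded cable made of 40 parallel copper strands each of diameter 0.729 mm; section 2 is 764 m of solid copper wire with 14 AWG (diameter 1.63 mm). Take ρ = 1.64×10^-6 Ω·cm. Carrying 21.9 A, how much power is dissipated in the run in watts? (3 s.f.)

ρ = 1.64×10^-6 Ω·cm = 1.64×10^-8 Ω·m
Section 1: A_strand = π(3.6450e-04)² = 4.174e-07 m²; R₁ = ρL/(N·A_s) = (1.64×10^-8)(368)/(40×4.174e-07) = 0.3615 Ω
Section 2: A = π(1.63/2 mm)² = π(8.1500e-04 m)² = 2.087e-06 m²
R₂ = (1.64×10^-8)(764)/(2.087e-06) = 6.004 Ω
R = R₁ + R₂ = 6.366 Ω
P = I²R = (21.9)² × 6.366 = 3050 W

3050 W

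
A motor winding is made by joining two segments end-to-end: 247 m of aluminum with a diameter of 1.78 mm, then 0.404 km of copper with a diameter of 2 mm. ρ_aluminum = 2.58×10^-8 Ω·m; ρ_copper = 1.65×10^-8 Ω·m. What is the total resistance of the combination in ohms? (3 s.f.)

4.68 Ω

Segment 1: A = π(d/2)² = π(8.9000e-04 m)² = 2.488e-06 m²
R₁ = ρL/A = (2.58×10^-8)(247)/(2.488e-06) = 2.561 Ω
Segment 2: A = π(d/2)² = π(1.0000e-03 m)² = 3.142e-06 m²
R₂ = (1.65×10^-8)(404)/(3.142e-06) = 2.122 Ω
R = R₁ + R₂ = 4.68 Ω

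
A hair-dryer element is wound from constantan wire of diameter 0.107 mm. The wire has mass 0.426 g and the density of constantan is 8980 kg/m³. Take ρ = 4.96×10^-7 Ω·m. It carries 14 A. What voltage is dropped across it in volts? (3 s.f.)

4070 V

A = π(d/2)² = π(5.3500e-05 m)² = 8.9920e-09 m²
L = m/(density·A) = 4.260×10^-4/(8980×8.9920e-09) = 5.276 m
R = ρL/A = (4.96×10^-7)(5.276)/(8.9920e-09) = 291 Ω
V = IR = 14 × 291 = 4070 V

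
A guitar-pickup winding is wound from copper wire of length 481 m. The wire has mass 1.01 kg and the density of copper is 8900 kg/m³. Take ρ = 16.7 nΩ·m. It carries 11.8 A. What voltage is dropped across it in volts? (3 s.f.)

ρ = 16.7 nΩ·m = 1.67×10^-8 Ω·m
A = m/(density·L) = 1.01/(8900×481) = 2.3593e-07 m²
R = ρL/A = (1.67×10^-8)(481)/(2.3593e-07) = 34.05 Ω
V = IR = 11.8 × 34.05 = 402 V

402 V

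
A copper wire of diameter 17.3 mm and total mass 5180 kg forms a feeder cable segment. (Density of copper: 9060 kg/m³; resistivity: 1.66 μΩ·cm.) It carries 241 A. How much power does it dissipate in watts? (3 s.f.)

9980 W

ρ = 1.66 μΩ·cm = 1.66×10^-8 Ω·m
A = π(d/2)² = π(8.6500e-03 m)² = 2.3506e-04 m²
L = m/(density·A) = 5180/(9060×2.3506e-04) = 2432 m
R = ρL/A = (1.66×10^-8)(2432)/(2.3506e-04) = 0.1718 Ω
P = I²R = (241)² × 0.1718 = 9980 W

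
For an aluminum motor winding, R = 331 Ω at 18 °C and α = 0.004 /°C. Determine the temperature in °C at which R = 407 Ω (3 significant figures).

R = R₀(1 + α(T − T₀)) ⇒ T = T₀ + (R/R₀ − 1)/α
T = 18 + (407/331 − 1)/0.004 = 18 + (0.2296)/0.004 = 75.4 °C

75.4 °C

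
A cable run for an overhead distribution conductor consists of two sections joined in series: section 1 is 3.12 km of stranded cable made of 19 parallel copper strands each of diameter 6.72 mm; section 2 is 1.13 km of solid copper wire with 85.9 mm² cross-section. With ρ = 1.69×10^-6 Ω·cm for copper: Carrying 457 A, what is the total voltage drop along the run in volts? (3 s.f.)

ρ = 1.69×10^-6 Ω·cm = 1.69×10^-8 Ω·m
Section 1: A_strand = π(3.3600e-03)² = 3.547e-05 m²; R₁ = ρL/(N·A_s) = (1.69×10^-8)(3120)/(19×3.547e-05) = 0.07825 Ω
Section 2: A = 85.9 mm² = 8.590e-05 m²
R₂ = (1.69×10^-8)(1130)/(8.590e-05) = 0.2223 Ω
R = R₁ + R₂ = 0.3006 Ω
V = IR = 457 × 0.3006 = 137 V

137 V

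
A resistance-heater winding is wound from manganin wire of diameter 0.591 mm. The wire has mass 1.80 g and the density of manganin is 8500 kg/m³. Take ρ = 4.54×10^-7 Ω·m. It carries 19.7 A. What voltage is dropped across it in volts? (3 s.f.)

A = π(d/2)² = π(2.9550e-04 m)² = 2.7432e-07 m²
L = m/(density·A) = 0.0018/(8500×2.7432e-07) = 0.7719 m
R = ρL/A = (4.54×10^-7)(0.7719)/(2.7432e-07) = 1.278 Ω
V = IR = 19.7 × 1.278 = 25.2 V

25.2 V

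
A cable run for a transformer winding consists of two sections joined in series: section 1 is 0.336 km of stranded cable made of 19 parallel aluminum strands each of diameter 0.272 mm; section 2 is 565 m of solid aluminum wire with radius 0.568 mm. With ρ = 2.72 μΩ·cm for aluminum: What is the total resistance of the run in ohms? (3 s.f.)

ρ = 2.72 μΩ·cm = 2.72×10^-8 Ω·m
Section 1: A_strand = π(1.3600e-04)² = 5.811e-08 m²; R₁ = ρL/(N·A_s) = (2.72×10^-8)(336)/(19×5.811e-08) = 8.278 Ω
Section 2: A = πr² = π(5.6800e-04 m)² = 1.014e-06 m²
R₂ = (2.72×10^-8)(565)/(1.014e-06) = 15.16 Ω
R = R₁ + R₂ = 23.4 Ω

23.4 Ω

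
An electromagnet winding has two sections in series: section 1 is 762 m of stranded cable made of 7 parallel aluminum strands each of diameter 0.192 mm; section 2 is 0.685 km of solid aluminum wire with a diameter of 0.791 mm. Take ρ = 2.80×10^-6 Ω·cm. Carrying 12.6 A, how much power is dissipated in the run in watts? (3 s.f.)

22900 W

ρ = 2.80×10^-6 Ω·cm = 2.80×10^-8 Ω·m
Section 1: A_strand = π(9.6000e-05)² = 2.895e-08 m²; R₁ = ρL/(N·A_s) = (2.80×10^-8)(762)/(7×2.895e-08) = 105.3 Ω
Section 2: A = π(d/2)² = π(3.9550e-04 m)² = 4.914e-07 m²
R₂ = (2.80×10^-8)(685)/(4.914e-07) = 39.03 Ω
R = R₁ + R₂ = 144.3 Ω
P = I²R = (12.6)² × 144.3 = 22900 W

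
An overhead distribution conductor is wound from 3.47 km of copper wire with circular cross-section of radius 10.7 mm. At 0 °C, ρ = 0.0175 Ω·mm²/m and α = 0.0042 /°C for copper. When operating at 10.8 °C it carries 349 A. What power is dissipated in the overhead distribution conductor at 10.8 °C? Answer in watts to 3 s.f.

21500 W

ρ = 0.0175 Ω·mm²/m = 1.75×10^-8 Ω·m
A = πr² = π(1.0700e-02 m)² = 3.597e-04 m²
R₍0₎ = ρL/A = (1.75×10^-8)(3470)/(3.597e-04) = 0.1688 Ω
R₍10.8₎ = R₍0₎(1 + αΔT) = 0.1688 × (1 + 0.0042×10.8) = 0.1765 Ω
P = I²R = (349)² × 0.1765 = 21500 W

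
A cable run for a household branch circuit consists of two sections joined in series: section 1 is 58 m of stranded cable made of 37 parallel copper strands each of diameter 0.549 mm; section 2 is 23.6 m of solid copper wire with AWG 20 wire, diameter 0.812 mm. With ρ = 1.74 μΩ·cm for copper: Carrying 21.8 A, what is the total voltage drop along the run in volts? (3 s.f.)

ρ = 1.74 μΩ·cm = 1.74×10^-8 Ω·m
Section 1: A_strand = π(2.7450e-04)² = 2.367e-07 m²; R₁ = ρL/(N·A_s) = (1.74×10^-8)(58)/(37×2.367e-07) = 0.1152 Ω
Section 2: A = π(0.812/2 mm)² = π(4.0600e-04 m)² = 5.178e-07 m²
R₂ = (1.74×10^-8)(23.6)/(5.178e-07) = 0.793 Ω
R = R₁ + R₂ = 0.9082 Ω
V = IR = 21.8 × 0.9082 = 19.8 V

19.8 V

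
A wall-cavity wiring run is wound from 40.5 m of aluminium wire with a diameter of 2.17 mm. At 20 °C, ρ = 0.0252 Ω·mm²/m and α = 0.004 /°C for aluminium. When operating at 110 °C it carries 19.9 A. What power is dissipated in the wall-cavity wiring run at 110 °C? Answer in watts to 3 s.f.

ρ = 0.0252 Ω·mm²/m = 2.52×10^-8 Ω·m
A = π(d/2)² = π(1.0850e-03 m)² = 3.698e-06 m²
R₍20₎ = ρL/A = (2.52×10^-8)(40.5)/(3.698e-06) = 0.276 Ω
R₍110₎ = R₍20₎(1 + αΔT) = 0.276 × (1 + 0.004×90) = 0.3753 Ω
P = I²R = (19.9)² × 0.3753 = 149 W

149 W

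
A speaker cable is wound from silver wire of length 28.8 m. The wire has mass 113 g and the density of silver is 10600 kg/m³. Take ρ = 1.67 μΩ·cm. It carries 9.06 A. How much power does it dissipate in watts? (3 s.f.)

ρ = 1.67 μΩ·cm = 1.67×10^-8 Ω·m
A = m/(density·L) = 0.113/(10600×28.8) = 3.7015e-07 m²
R = ρL/A = (1.67×10^-8)(28.8)/(3.7015e-07) = 1.299 Ω
P = I²R = (9.06)² × 1.299 = 107 W

107 W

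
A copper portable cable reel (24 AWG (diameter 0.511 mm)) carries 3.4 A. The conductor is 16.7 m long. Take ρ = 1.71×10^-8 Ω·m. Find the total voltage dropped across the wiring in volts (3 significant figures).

4.73 V

A = π(0.511/2 mm)² = π(2.5550e-04 m)² = 2.051e-07 m²
R = ρL/A = (1.71×10^-8)(16.7)/(2.051e-07) = 1.392 Ω
V = IR = 3.4 × 1.392 = 4.73 V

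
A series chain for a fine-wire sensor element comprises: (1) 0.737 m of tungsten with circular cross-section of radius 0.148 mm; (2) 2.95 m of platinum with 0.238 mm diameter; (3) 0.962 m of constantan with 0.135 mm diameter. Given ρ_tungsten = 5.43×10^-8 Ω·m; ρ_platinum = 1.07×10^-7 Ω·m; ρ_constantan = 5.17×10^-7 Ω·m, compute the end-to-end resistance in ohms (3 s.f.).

42.4 Ω

Seg 1: A = πr² = π(1.4800e-04 m)² = 6.881e-08 m²
R_1 = (5.43×10^-8)(0.737)/(6.881e-08) = 0.5816 Ω
Seg 2: A = π(d/2)² = π(1.1900e-04 m)² = 4.449e-08 m²
R_2 = (1.07×10^-7)(2.95)/(4.449e-08) = 7.095 Ω
Seg 3: A = π(d/2)² = π(6.7500e-05 m)² = 1.431e-08 m²
R_3 = (5.17×10^-7)(0.962)/(1.431e-08) = 34.75 Ω
R_total = R_1 + R_2 + R_3 = 42.4 Ω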